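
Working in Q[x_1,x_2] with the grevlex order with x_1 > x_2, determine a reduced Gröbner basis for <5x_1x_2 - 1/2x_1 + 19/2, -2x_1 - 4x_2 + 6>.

G = {x_2^2 - 8/5x_2 - 4/5, x_1 + 2x_2 - 3}

f_1 = 5x_1x_2 - 1/2x_1 + 19/2, LT = x_1x_2.
f_2 = -2x_1 - 4x_2 + 6, LT = x_1.

S(f_1,f_2): lcm = x_1x_2. S = -2x_2^2 - 1/10x_1 + 3x_2 + 19/10.
  leading term x_2^2: no divisor's leading term divides it; move -2x_2^2 to the remainder.
  leading term x_1: subtract (1/20)·f_2 from -1/10x_1 + 3x_2 + 19/10 → 16/5x_2 + 8/5
  leading term x_2: no divisor's leading term divides it; move 16/5x_2 to the remainder.
  leading term 1: no divisor's leading term divides it; move 8/5 to the remainder.
  remainder -2x_2^2 + 16/5x_2 + 8/5 ≠ 0; add g_3 = -2x_2^2 + 16/5x_2 + 8/5 to the basis.

S(f_1,g_3): lcm = x_1x_2^2. S = 3/2x_1x_2 + 4/5x_1 + 19/10x_2.
  leading term x_1x_2: subtract (3/10)·f_1 from 3/2x_1x_2 + 4/5x_1 + 19/10x_2 → 19/20x_1 + 19/10x_2 - 57/20
  leading term x_1: subtract (-19/40)·f_2 from 19/20x_1 + 19/10x_2 - 57/20 → 0
  remainder 0.

S(f_2,g_3): leading monomials are coprime, so the S-polynomial reduces to 0 (Buchberger's first criterion).
Every S-polynomial of the final basis reduces to 0, so we have a Gröbner basis.
Inter-reduce: drop elements whose leading term is divisible by another's, tail-reduce, and make monic.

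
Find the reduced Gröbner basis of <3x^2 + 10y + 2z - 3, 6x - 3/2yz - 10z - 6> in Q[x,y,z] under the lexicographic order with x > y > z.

G = {x - 1/4yz - 5/3z - 1, y^2z^2 + 40/3yz^2 + 8yz + 160/3y + 400/9z^2 + 64z}

f_1 = 3x^2 + 10y + 2z - 3, LT = x^2.
f_2 = 6x - 3/2yz - 10z - 6, LT = x.

S(f_1,f_2): lcm = x^2. S = 1/4xyz + 5/3xz + x + 10/3y + 2/3z - 1.
  leading term xyz: subtract (1/24yz)·f_2 from 1/4xyz + 5/3xz + x + 10/3y + 2/3z - 1 → 5/3xz + x + 1/16y^2z^2 + 5/12yz^2 + 1/4yz + 10/3y + 2/3z - 1
  leading term xz: subtract (5/18z)·f_2 from 5/3xz + x + 1/16y^2z^2 + 5/12yz^2 + 1/4yz + 10/3y + 2/3z - 1 → x + 1/16y^2z^2 + 5/6yz^2 + 1/4yz + 10/3y + 25/9z^2 + 7/3z - 1
  leading term x: subtract (1/6)·f_2 from x + 1/16y^2z^2 + 5/6yz^2 + 1/4yz + 10/3y + 25/9z^2 + 7/3z - 1 → 1/16y^2z^2 + 5/6yz^2 + 1/2yz + 10/3y + 25/9z^2 + 4z
  leading term y^2z^2: no divisor's leading term divides it; move 1/16y^2z^2 to the remainder.
  leading term yz^2: no divisor's leading term divides it; move 5/6yz^2 to the remainder.
  leading term yz: no divisor's leading term divides it; move 1/2yz to the remainder.
  leading term y: no divisor's leading term divides it; move 10/3y to the remainder.
  leading term z^2: no divisor's leading term divides it; move 25/9z^2 to the remainder.
  leading term z: no divisor's leading term divides it; move 4z to the remainder.
  remainder 1/16y^2z^2 + 5/6yz^2 + 1/2yz + 10/3y + 25/9z^2 + 4z ≠ 0; add g_3 = 1/16y^2z^2 + 5/6yz^2 + 1/2yz + 10/3y + 25/9z^2 + 4z to the basis.

The other S-polynomials (S(f_1,g_3), S(f_2,g_3)) all reduce to 0 modulo the current basis, so we have a Gröbner basis.
Inter-reduce: drop elements whose leading term is divisible by another's, tail-reduce, and make monic.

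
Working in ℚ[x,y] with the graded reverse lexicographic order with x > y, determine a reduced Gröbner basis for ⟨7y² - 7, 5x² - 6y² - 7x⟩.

f_1 = 7y² - 7, LT = y².
f_2 = 5x² - 6y² - 7x, LT = x².

The S-polynomials (S(f_1,f_2)) all reduce to 0 modulo the current basis, so we have a Gröbner basis.

G = {x² - 7/5x - 6/5, y² - 1}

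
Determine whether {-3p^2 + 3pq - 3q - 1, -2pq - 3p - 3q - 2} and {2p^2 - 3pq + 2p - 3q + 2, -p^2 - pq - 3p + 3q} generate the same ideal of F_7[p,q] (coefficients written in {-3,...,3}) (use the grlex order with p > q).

For a fixed monomial order, each ideal has a unique reduced Gröbner basis; comparing bases decides equality.
Buchberger on the first generating set:
f_1 = -3p^2 + 3pq - 3q - 1, LT = p^2.
f_2 = -2pq - 3p - 3q - 2, LT = pq.

S(f_1,f_2): lcm = p^2q. S = -pq^2 + 2p^2 + 2pq + q^2 - p - 2q.
  leading term pq^2: subtract (-3q)·f_2 from -pq^2 + 2p^2 + 2pq + q^2 - p - 2q → 2p^2 - q^2 - p - q
  leading term p^2: subtract (-3)·f_1 from 2p^2 - q^2 - p - q → 2pq - q^2 - p - 3q - 3
  leading term pq: subtract (-1)·f_2 from 2pq - q^2 - p - 3q - 3 → -q^2 + 3p + q + 2
  leading term q^2: no divisor's leading term divides it; move -q^2 to the remainder.
  leading term p: no divisor's leading term divides it; move 3p to the remainder.
  leading term q: no divisor's leading term divides it; move q to the remainder.
  leading term 1: no divisor's leading term divides it; move 2 to the remainder.
  remainder -q^2 + 3p + q + 2 ≠ 0; add g_3 = -q^2 + 3p + q + 2 to the basis.

The other S-polynomials (S(f_1,g_3), S(f_2,g_3)) all reduce to 0 modulo the current basis, so we have a Gröbner basis.
Inter-reduce: drop elements whose leading term is divisible by another's, tail-reduce, and make monic.
Reduced Gröbner basis: {p^2 - 2p - q - 1, pq - 2p - 2q + 1, q^2 - 3p - q - 2}.

Buchberger on the second generating set:
h_1 = 2p^2 - 3pq + 2p - 3q + 2, LT = p^2.
h_2 = -p^2 - pq - 3p + 3q, LT = p^2.

S(h_1,h_2): lcm = p^2. S = pq - 2p - 2q + 1.
  leading term pq: no divisor's leading term divides it; move pq to the remainder.
  leading term p: no divisor's leading term divides it; move -2p to the remainder.
  leading term q: no divisor's leading term divides it; move -2q to the remainder.
  leading term 1: no divisor's leading term divides it; move 1 to the remainder.
  remainder pq - 2p - 2q + 1 ≠ 0; add k_3 = pq - 2p - 2q + 1 to the basis.

S(h_1,k_3): lcm = p^2q. S = 2pq^2 + 2p^2 + 3pq + 2q^2 - p + q.
  leading term pq^2: subtract (2q)·k_3 from 2pq^2 + 2p^2 + 3pq + 2q^2 - p + q → 2p^2 - q^2 - p - q
  leading term p^2: subtract (1)·h_1 from 2p^2 - q^2 - p - q → 3pq - q^2 - 3p + 2q - 2
  leading term pq: subtract (3)·k_3 from 3pq - q^2 - 3p + 2q - 2 → -q^2 + 3p + q + 2
  leading term q^2: no divisor's leading term divides it; move -q^2 to the remainder.
  leading term p: no divisor's leading term divides it; move 3p to the remainder.
  leading term q: no divisor's leading term divides it; move q to the remainder.
  leading term 1: no divisor's leading term divides it; move 2 to the remainder.
  remainder -q^2 + 3p + q + 2 ≠ 0; add k_4 = -q^2 + 3p + q + 2 to the basis.

The other S-polynomials (S(h_2,k_3), S(h_1,k_4), S(h_2,k_4), S(k_3,k_4)) all reduce to 0 modulo the current basis, so we have a Gröbner basis.
Inter-reduce: drop elements whose leading term is divisible by another's, tail-reduce, and make monic.
Reduced Gröbner basis: {p^2 - 2p - q - 1, pq - 2p - 2q + 1, q^2 - 3p - q - 2}.

The two bases agree; hence the ideals are identical.

Yes, the ideals are equal.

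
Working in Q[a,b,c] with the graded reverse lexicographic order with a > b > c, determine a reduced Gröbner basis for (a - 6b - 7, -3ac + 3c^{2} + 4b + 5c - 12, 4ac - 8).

G = {b^{2} - \tfrac{10}{3}b + \tfrac{1}{4}c - \tfrac{29}{6}, bc + \tfrac{7}{6}c - \tfrac{1}{3}, c^{2} + \tfrac{4}{3}b + \tfrac{5}{3}c - 6, a - 6b - 7}

f_1 = a - 6b - 7, LT = a.
f_2 = -3ac + 3c^{2} + 4b + 5c - 12, LT = ac.
f_3 = 4ac - 8, LT = ac.

S(f_1,f_2): lcm = ac. S = -6bc + c^{2} + \tfrac{4}{3}b - \tfrac{16}{3}c - 4.
  leading term bc: no divisor's leading term divides it; move -6bc to the remainder.
  leading term c^{2}: no divisor's leading term divides it; move c^{2} to the remainder.
  leading term b: no divisor's leading term divides it; move \tfrac{4}{3}b to the remainder.
  leading term c: no divisor's leading term divides it; move -\tfrac{16}{3}c to the remainder.
  leading term 1: no divisor's leading term divides it; move -4 to the remainder.
  remainder -6bc + c^{2} + \tfrac{4}{3}b - \tfrac{16}{3}c - 4 ≠ 0; add g_4 = -6bc + c^{2} + \tfrac{4}{3}b - \tfrac{16}{3}c - 4 to the basis.

S(f_1,f_3): lcm = ac. S = -6bc - 7c + 2.
  leading term bc: subtract (1)·g_4 from -6bc - 7c + 2 → -c^{2} - \tfrac{4}{3}b - \tfrac{5}{3}c + 6
  leading term c^{2}: no divisor's leading term divides it; move -c^{2} to the remainder.
  leading term b: no divisor's leading term divides it; move -\tfrac{4}{3}b to the remainder.
  leading term c: no divisor's leading term divides it; move -\tfrac{5}{3}c to the remainder.
  leading term 1: no divisor's leading term divides it; move 6 to the remainder.
  remainder -c^{2} - \tfrac{4}{3}b - \tfrac{5}{3}c + 6 ≠ 0; add g_5 = -c^{2} - \tfrac{4}{3}b - \tfrac{5}{3}c + 6 to the basis.

S(f_3,g_4): lcm = abc. S = \tfrac{1}{6}ac^{2} + \tfrac{2}{9}ab - \tfrac{8}{9}ac - \tfrac{2}{3}a - 2b.
  leading term ac^{2}: subtract (\tfrac{1}{6}c^{2})·f_1 from \tfrac{1}{6}ac^{2} + \tfrac{2}{9}ab - \tfrac{8}{9}ac - \tfrac{2}{3}a - 2b → bc^{2} + \tfrac{2}{9}ab - \tfrac{8}{9}ac + \tfrac{7}{6}c^{2} - \tfrac{2}{3}a - 2b
  leading term bc^{2}: subtract (-\tfrac{1}{6}c)·g_4 from bc^{2} + \tfrac{2}{9}ab - \tfrac{8}{9}ac + \tfrac{7}{6}c^{2} - \tfrac{2}{3}a - 2b → \tfrac{1}{6}c^{3} + \tfrac{2}{9}ab - \tfrac{8}{9}ac + \tfrac{2}{9}bc + \tfrac{5}{18}c^{2} - \tfrac{2}{3}a - 2b - \tfrac{2}{3}c
  leading term c^{3}: subtract (-\tfrac{1}{6}c)·g_5 from \tfrac{1}{6}c^{3} + \tfrac{2}{9}ab - \tfrac{8}{9}ac + \tfrac{2}{9}bc + \tfrac{5}{18}c^{2} - \tfrac{2}{3}a - 2b - \tfrac{2}{3}c → \tfrac{2}{9}ab - \tfrac{8}{9}ac - \tfrac{2}{3}a - 2b + \tfrac{1}{3}c
  leading term ab: subtract (\tfrac{2}{9}b)·f_1 from \tfrac{2}{9}ab - \tfrac{8}{9}ac - \tfrac{2}{3}a - 2b + \tfrac{1}{3}c → \tfrac{4}{3}b^{2} - \tfrac{8}{9}ac - \tfrac{2}{3}a - \tfrac{4}{9}b + \tfrac{1}{3}c
  leading term b^{2}: no divisor's leading term divides it; move \tfrac{4}{3}b^{2} to the remainder.
  leading term ac: subtract (-\tfrac{8}{9}c)·f_1 from -\tfrac{8}{9}ac - \tfrac{2}{3}a - \tfrac{4}{9}b + \tfrac{1}{3}c → -\tfrac{16}{3}bc - \tfrac{2}{3}a - \tfrac{4}{9}b - \tfrac{53}{9}c
  leading term bc: subtract (\tfrac{8}{9})·g_4 from -\tfrac{16}{3}bc - \tfrac{2}{3}a - \tfrac{4}{9}b - \tfrac{53}{9}c → -\tfrac{8}{9}c^{2} - \tfrac{2}{3}a - \tfrac{44}{27}b - \tfrac{31}{27}c + \tfrac{32}{9}
  leading term c^{2}: subtract (\tfrac{8}{9})·g_5 from -\tfrac{8}{9}c^{2} - \tfrac{2}{3}a - \tfrac{44}{27}b - \tfrac{31}{27}c + \tfrac{32}{9} → -\tfrac{2}{3}a - \tfrac{4}{9}b + \tfrac{1}{3}c - \tfrac{16}{9}
  leading term a: subtract (-\tfrac{2}{3})·f_1 from -\tfrac{2}{3}a - \tfrac{4}{9}b + \tfrac{1}{3}c - \tfrac{16}{9} → -\tfrac{40}{9}b + \tfrac{1}{3}c - \tfrac{58}{9}
  leading term b: no divisor's leading term divides it; move -\tfrac{40}{9}b to the remainder.
  leading term c: no divisor's leading term divides it; move \tfrac{1}{3}c to the remainder.
  leading term 1: no divisor's leading term divides it; move -\tfrac{58}{9} to the remainder.
  remainder \tfrac{4}{3}b^{2} - \tfrac{40}{9}b + \tfrac{1}{3}c - \tfrac{58}{9} ≠ 0; add g_6 = \tfrac{4}{3}b^{2} - \tfrac{40}{9}b + \tfrac{1}{3}c - \tfrac{58}{9} to the basis.

The other S-polynomials (S(f_2,f_3), S(f_1,g_4), S(f_2,g_4), S(f_1,g_5), S(f_2,g_5), S(f_3,g_5), S(g_4,g_5), S(f_1,g_6), S(f_2,g_6), S(f_3,g_6), S(g_4,g_6), S(g_5,g_6)) all reduce to 0 modulo the current basis, so we have a Gröbner basis.
Inter-reduce: drop elements whose leading term is divisible by another's, tail-reduce, and make monic.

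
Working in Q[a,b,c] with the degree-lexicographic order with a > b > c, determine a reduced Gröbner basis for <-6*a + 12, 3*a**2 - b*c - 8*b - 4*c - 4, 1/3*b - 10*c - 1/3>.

f_1 = -6*a + 12, LT = a.
f_2 = 3*a**2 - b*c - 8*b - 4*c - 4, LT = a**2.
f_3 = 1/3*b - 10*c - 1/3, LT = b.

S(f_1,f_2): lcm = a**2. S = 1/3*b*c - 2*a + 8/3*b + 4/3*c + 4/3.
  reduce S modulo (f_1, f_2, f_3):
  remainder 10*c**2 + 245/3*c ≠ 0; add g_4 = 10*c**2 + 245/3*c to the basis.

The other S-polynomials (S(f_1,f_3), S(f_2,f_3), S(f_1,g_4), S(f_2,g_4), S(f_3,g_4)) all reduce to 0 modulo the current basis, so we have a Gröbner basis.
Inter-reduce: drop elements whose leading term is divisible by another's, tail-reduce, and make monic.

G = {c**2 + 49/6*c, a - 2, b - 30*c - 1}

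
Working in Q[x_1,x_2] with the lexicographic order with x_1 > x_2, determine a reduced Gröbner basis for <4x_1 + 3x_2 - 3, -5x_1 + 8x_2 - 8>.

G = {x_1, x_2 - 1}

Buchberger's algorithm terminates because the ascending chain of leading-term ideals stabilizes.

f_1 = 4x_1 + 3x_2 - 3, LT = x_1.
f_2 = -5x_1 + 8x_2 - 8, LT = x_1.

S(f_1,f_2): lcm = x_1. S = 47/20x_2 - 47/20.
  leading term x_2: no divisor's leading term divides it; move 47/20x_2 to the remainder.
  leading term 1: no divisor's leading term divides it; move -47/20 to the remainder.
  remainder 47/20x_2 - 47/20 ≠ 0; add g_3 = 47/20x_2 - 47/20 to the basis.

The other S-polynomials (S(f_1,g_3), S(f_2,g_3)) all reduce to 0 modulo the current basis, so we have a Gröbner basis.
Inter-reduce: drop elements whose leading term is divisible by another's, tail-reduce, and make monic.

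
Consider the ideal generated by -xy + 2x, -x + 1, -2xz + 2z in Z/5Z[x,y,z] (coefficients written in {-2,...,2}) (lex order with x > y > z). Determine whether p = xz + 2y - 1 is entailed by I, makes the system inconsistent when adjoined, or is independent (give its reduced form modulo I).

First compute the reduced Gröbner basis of I by Buchberger's algorithm.
f_1 = -xy + 2x, LT = xy.
f_2 = -x + 1, LT = x.
f_3 = -2xz + 2z, LT = xz.

S(f_1,f_2): lcm = xy. S = -2x + y.
  leading term x: subtract (2)·f_2 from -2x + y → y - 2
  leading term y: no divisor's leading term divides it; move y to the remainder.
  leading term 1: no divisor's leading term divides it; move -2 to the remainder.
  remainder y - 2 ≠ 0; add h_4 = y - 2 to the basis.

The other S-polynomials (S(f_1,f_3), S(f_2,f_3), S(f_1,h_4), S(f_2,h_4), S(f_3,h_4)) all reduce to 0 modulo the current basis, so we have a Gröbner basis.
Inter-reduce: drop elements whose leading term is divisible by another's, tail-reduce, and make monic.
Reduced Gröbner basis: {x - 1, y - 2}.
Label its elements g_1 = x - 1, g_2 = y - 2.

Reduce p = xz + 2y - 1 modulo G:
  leading term xz: subtract (z)·g_1 from xz + 2y - 1 → 2y + z - 1
  leading term y: subtract (2)·g_2 from 2y + z - 1 → z - 2
  leading term z: no divisor's leading term divides it; move z to the remainder.
  leading term 1: no divisor's leading term divides it; move -2 to the remainder.
  normal form = z - 2.
The normal form is nonzero, so p ∉ I. Since p minus its normal form lies in I, I + (p) = I + (r) where r = z - 2; decide whether this ideal is the whole ring.
Run Buchberger on G together with r (pairs among the g_i already reduce to 0 since G is a Gröbner basis):
g_1 = x - 1, LT = x.
g_2 = y - 2, LT = y.
r = z - 2, LT = z.

The S-polynomials (S(g_1,g_2), S(g_1,r), S(g_2,r)) all reduce to 0 modulo the current basis, so we have a Gröbner basis.
Inter-reduce: drop elements whose leading term is divisible by another's, tail-reduce, and make monic.
Reduced Gröbner basis: {x - 1, y - 2, z - 2}.
The reduced Gröbner basis of I + (p) is {x - 1, y - 2, z - 2} ≠ {1}, a proper ideal, so the enlarged system stays consistent: p is independent of I, with normal form z - 2.

xz + 2y - 1 is independent of I; its normal form modulo I is z - 2.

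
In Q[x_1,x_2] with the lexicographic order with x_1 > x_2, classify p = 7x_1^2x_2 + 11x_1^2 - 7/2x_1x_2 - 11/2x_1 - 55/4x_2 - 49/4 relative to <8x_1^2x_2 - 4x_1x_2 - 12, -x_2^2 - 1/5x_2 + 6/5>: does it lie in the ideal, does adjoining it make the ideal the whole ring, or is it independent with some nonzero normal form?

First compute the reduced Gröbner basis of I by Buchberger's algorithm.
f_1 = 8x_1^2x_2 - 4x_1x_2 - 12, LT = x_1^2x_2.
f_2 = -x_2^2 - 1/5x_2 + 6/5, LT = x_2^2.

S(f_1,f_2): lcm = x_1^2x_2^2. S = -1/5x_1^2x_2 + 6/5x_1^2 - 1/2x_1x_2^2 - 3/2x_2.
  leading term x_1^2x_2: subtract (-1/40)·f_1 from -1/5x_1^2x_2 + 6/5x_1^2 - 1/2x_1x_2^2 - 3/2x_2 → 6/5x_1^2 - 1/2x_1x_2^2 - 1/10x_1x_2 - 3/2x_2 - 3/10
  leading term x_1^2: no divisor's leading term divides it; move 6/5x_1^2 to the remainder.
  leading term x_1x_2^2: subtract (1/2x_1)·f_2 from -1/2x_1x_2^2 - 1/10x_1x_2 - 3/2x_2 - 3/10 → -3/5x_1 - 3/2x_2 - 3/10
  leading term x_1: no divisor's leading term divides it; move -3/5x_1 to the remainder.
  leading term x_2: no divisor's leading term divides it; move -3/2x_2 to the remainder.
  leading term 1: no divisor's leading term divides it; move -3/10 to the remainder.
  remainder 6/5x_1^2 - 3/5x_1 - 3/2x_2 - 3/10 ≠ 0; add h_3 = 6/5x_1^2 - 3/5x_1 - 3/2x_2 - 3/10 to the basis.

The other S-polynomials (S(f_1,h_3), S(f_2,h_3)) all reduce to 0 modulo the current basis, so we have a Gröbner basis.
Inter-reduce: drop elements whose leading term is divisible by another's, tail-reduce, and make monic.
Reduced Gröbner basis: {x_1^2 - 1/2x_1 - 5/4x_2 - 1/4, x_2^2 + 1/5x_2 - 6/5}.
Label its elements g_1 = x_1^2 - 1/2x_1 - 5/4x_2 - 1/4, g_2 = x_2^2 + 1/5x_2 - 6/5.

Reduce p = 7x_1^2x_2 + 11x_1^2 - 7/2x_1x_2 - 11/2x_1 - 55/4x_2 - 49/4 modulo G:
  leading term x_1^2x_2: subtract (7x_2)·g_1 from 7x_1^2x_2 + 11x_1^2 - 7/2x_1x_2 - 11/2x_1 - 55/4x_2 - 49/4 → 11x_1^2 - 11/2x_1 + 35/4x_2^2 - 12x_2 - 49/4
  leading term x_1^2: subtract (11)·g_1 from 11x_1^2 - 11/2x_1 + 35/4x_2^2 - 12x_2 - 49/4 → 35/4x_2^2 + 7/4x_2 - 19/2
  leading term x_2^2: subtract (35/4)·g_2 from 35/4x_2^2 + 7/4x_2 - 19/2 → 1
  leading term 1: no divisor's leading term divides it; move 1 to the remainder.
  normal form = 1.
The normal form is nonzero, so p ∉ I. Since p minus its normal form lies in I, I + (p) = I + (r) where r = 1; decide whether this ideal is the whole ring.
Here r = 1 is a nonzero constant, hence a unit: 1 ∈ I + (p), the Gröbner basis of I + (p) is {1}, and the enlarged system has no common solution — adjoining p is inconsistent.

The remainder on division by a Gröbner basis is unique — it is the normal form.

Adjoining 7x_1^2x_2 + 11x_1^2 - 7/2x_1x_2 - 11/2x_1 - 55/4x_2 - 49/4 makes the ideal the whole ring: the system is inconsistent.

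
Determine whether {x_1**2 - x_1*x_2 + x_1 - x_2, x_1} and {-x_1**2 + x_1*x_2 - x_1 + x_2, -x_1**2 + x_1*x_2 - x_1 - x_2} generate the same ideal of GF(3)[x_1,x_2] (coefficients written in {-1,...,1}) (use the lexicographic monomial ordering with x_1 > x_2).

No, the ideals differ.

Equality of ideals is decidable: compute both reduced Gröbner bases (unique for the ordering) and check whether they agree.
Buchberger on the first generating set:
f_1 = x_1**2 - x_1*x_2 + x_1 - x_2, LT = x_1**2.
f_2 = x_1, LT = x_1.

S(f_1,f_2): lcm = x_1**2. S = -x_1*x_2 + x_1 - x_2.
  leading term x_1*x_2: subtract (-x_2)·f_2 from -x_1*x_2 + x_1 - x_2 → x_1 - x_2
  leading term x_1: subtract (1)·f_2 from x_1 - x_2 → -x_2
  leading term x_2: no divisor's leading term divides it; move -x_2 to the remainder.
  remainder -x_2 ≠ 0; add g_3 = -x_2 to the basis.

The other S-polynomials (S(f_1,g_3), S(f_2,g_3)) all reduce to 0 modulo the current basis, so we have a Gröbner basis.
Inter-reduce: drop elements whose leading term is divisible by another's, tail-reduce, and make monic.
Reduced Gröbner basis: {x_1, x_2}.

Buchberger on the second generating set:
h_1 = -x_1**2 + x_1*x_2 - x_1 + x_2, LT = x_1**2.
h_2 = -x_1**2 + x_1*x_2 - x_1 - x_2, LT = x_1**2.

S(h_1,h_2): lcm = x_1**2. S = x_2.
  leading term x_2: no divisor's leading term divides it; move x_2 to the remainder.
  remainder x_2 ≠ 0; add k_3 = x_2 to the basis.

The other S-polynomials (S(h_1,k_3), S(h_2,k_3)) all reduce to 0 modulo the current basis, so we have a Gröbner basis.
Inter-reduce: drop elements whose leading term is divisible by another's, tail-reduce, and make monic.
Reduced Gröbner basis: {x_1**2 + x_1, x_2}.

Since the reduced bases disagree, the two ideals are not the same.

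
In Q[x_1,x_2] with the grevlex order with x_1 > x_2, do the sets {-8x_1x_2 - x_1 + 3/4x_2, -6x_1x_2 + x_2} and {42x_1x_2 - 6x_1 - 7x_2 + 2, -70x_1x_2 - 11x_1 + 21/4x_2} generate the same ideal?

Two ideals are equal iff their reduced Gröbner bases coincide (the reduced basis is unique for a fixed ordering).
Buchberger on the first generating set:
f_1 = -8x_1x_2 - x_1 + 3/4x_2, LT = x_1x_2.
f_2 = -6x_1x_2 + x_2, LT = x_1x_2.

S(f_1,f_2): lcm = x_1x_2. S = 1/8x_1 + 7/96x_2.
  leading term x_1: no divisor's leading term divides it; move 1/8x_1 to the remainder.
  leading term x_2: no divisor's leading term divides it; move 7/96x_2 to the remainder.
  remainder 1/8x_1 + 7/96x_2 ≠ 0; add g_3 = 1/8x_1 + 7/96x_2 to the basis.

S(f_1,g_3): lcm = x_1x_2. S = -7/12x_2^2 + 1/8x_1 - 3/32x_2.
  leading term x_2^2: no divisor's leading term divides it; move -7/12x_2^2 to the remainder.
  leading term x_1: subtract (1)·g_3 from 1/8x_1 - 3/32x_2 → -1/6x_2
  leading term x_2: no divisor's leading term divides it; move -1/6x_2 to the remainder.
  remainder -7/12x_2^2 - 1/6x_2 ≠ 0; add g_4 = -7/12x_2^2 - 1/6x_2 to the basis.

The other S-polynomials (S(f_2,g_3), S(f_1,g_4), S(f_2,g_4), S(g_3,g_4)) all reduce to 0 modulo the current basis, so we have a Gröbner basis.
Inter-reduce: drop elements whose leading term is divisible by another's, tail-reduce, and make monic.
Reduced Gröbner basis: {x_2^2 + 2/7x_2, x_1 + 7/12x_2}.

Buchberger on the second generating set:
h_1 = 42x_1x_2 - 6x_1 - 7x_2 + 2, LT = x_1x_2.
h_2 = -70x_1x_2 - 11x_1 + 21/4x_2, LT = x_1x_2.

S(h_1,h_2): lcm = x_1x_2. S = -3/10x_1 - 11/120x_2 + 1/21.
  leading term x_1: no divisor's leading term divides it; move -3/10x_1 to the remainder.
  leading term x_2: no divisor's leading term divides it; move -11/120x_2 to the remainder.
  leading term 1: no divisor's leading term divides it; move 1/21 to the remainder.
  remainder -3/10x_1 - 11/120x_2 + 1/21 ≠ 0; add k_3 = -3/10x_1 - 11/120x_2 + 1/21 to the basis.

S(h_1,k_3): lcm = x_1x_2. S = -11/36x_2^2 - 1/7x_1 - 1/126x_2 + 1/21.
  leading term x_2^2: no divisor's leading term divides it; move -11/36x_2^2 to the remainder.
  leading term x_1: subtract (10/21)·k_3 from -1/7x_1 - 1/126x_2 + 1/21 → 1/28x_2 + 11/441
  leading term x_2: no divisor's leading term divides it; move 1/28x_2 to the remainder.
  leading term 1: no divisor's leading term divides it; move 11/441 to the remainder.
  remainder -11/36x_2^2 + 1/28x_2 + 11/441 ≠ 0; add k_4 = -11/36x_2^2 + 1/28x_2 + 11/441 to the basis.

The other S-polynomials (S(h_2,k_3), S(h_1,k_4), S(h_2,k_4), S(k_3,k_4)) all reduce to 0 modulo the current basis, so we have a Gröbner basis.
Inter-reduce: drop elements whose leading term is divisible by another's, tail-reduce, and make monic.
Reduced Gröbner basis: {x_2^2 - 9/77x_2 - 4/49, x_1 + 11/36x_2 - 10/63}.

These differ, so the ideals are not equal.

No, the ideals differ.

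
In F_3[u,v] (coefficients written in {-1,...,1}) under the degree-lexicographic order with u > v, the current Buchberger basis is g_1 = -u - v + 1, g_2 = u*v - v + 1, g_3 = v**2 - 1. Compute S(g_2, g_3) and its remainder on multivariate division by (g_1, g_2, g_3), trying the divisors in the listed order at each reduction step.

lcm(LM(g_2), LM(g_3)) = u*v**2.
S = (lcm/LT(g_2))·g_2 − (lcm/LT(g_3))·g_3 = -v**2 + u + v.
Reduce S modulo (g_1, g_2, g_3) in that order:
  leading term v**2: subtract (-1)·g_3 from -v**2 + u + v → u + v - 1
  leading term u: subtract (-1)·g_1 from u + v - 1 → 0
The remainder is 0, so this S-polynomial contributes no new basis element.

S(g_2, g_3) = -v**2 + u + v; remainder on division = 0.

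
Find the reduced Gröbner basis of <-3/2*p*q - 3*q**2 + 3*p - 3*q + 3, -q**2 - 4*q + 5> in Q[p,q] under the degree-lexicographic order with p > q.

f_1 = -3/2*p*q - 3*q**2 + 3*p - 3*q + 3, LT = p*q.
f_2 = -q**2 - 4*q + 5, LT = q**2.

S(f_1,f_2): lcm = p*q**2. S = 2*q**3 - 6*p*q + 2*q**2 + 5*p - 2*q.
  leading term q**3: subtract (-2*q)·f_2 from 2*q**3 - 6*p*q + 2*q**2 + 5*p - 2*q → -6*p*q - 6*q**2 + 5*p + 8*q
  leading term p*q: subtract (4)·f_1 from -6*p*q - 6*q**2 + 5*p + 8*q → 6*q**2 - 7*p + 20*q - 12
  leading term q**2: subtract (-6)·f_2 from 6*q**2 - 7*p + 20*q - 12 → -7*p - 4*q + 18
  leading term p: no divisor's leading term divides it; move -7*p to the remainder.
  leading term q: no divisor's leading term divides it; move -4*q to the remainder.
  leading term 1: no divisor's leading term divides it; move 18 to the remainder.
  remainder -7*p - 4*q + 18 ≠ 0; add g_3 = -7*p - 4*q + 18 to the basis.

S(f_1,g_3): lcm = p*q. S = 10/7*q**2 - 2*p + 32/7*q - 2.
  leading term q**2: subtract (-10/7)·f_2 from 10/7*q**2 - 2*p + 32/7*q - 2 → -2*p - 8/7*q + 36/7
  leading term p: subtract (2/7)·g_3 from -2*p - 8/7*q + 36/7 → 0
  remainder 0.

S(f_2,g_3): leading monomials are coprime, so the S-polynomial reduces to 0 (Buchberger's first criterion).
Every S-polynomial of the final basis reduces to 0, so we have a Gröbner basis.
Inter-reduce: drop elements whose leading term is divisible by another's, tail-reduce, and make monic.

G = {q**2 + 4*q - 5, p + 4/7*q - 18/7}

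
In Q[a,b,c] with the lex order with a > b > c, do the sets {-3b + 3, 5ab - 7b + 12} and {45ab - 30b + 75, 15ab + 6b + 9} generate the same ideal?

Yes, the ideals are equal.

Two ideals are equal iff their reduced Gröbner bases coincide (the reduced basis is unique for a fixed ordering).
Buchberger on the first generating set:
f_1 = -3b + 3, LT = b.
f_2 = 5ab - 7b + 12, LT = ab.

S(f_1,f_2): lcm = ab. S = -a + 7/5b - 12/5.
  reduce S modulo (f_1, f_2):
  remainder -a - 1 ≠ 0; add g_3 = -a - 1 to the basis.

The other S-polynomials (S(f_1,g_3), S(f_2,g_3)) all reduce to 0 modulo the current basis, so we have a Gröbner basis.
Inter-reduce: drop elements whose leading term is divisible by another's, tail-reduce, and make monic.
Reduced Gröbner basis: {a + 1, b - 1}.

Buchberger on the second generating set:
h_1 = 45ab - 30b + 75, LT = ab.
h_2 = 15ab + 6b + 9, LT = ab.

S(h_1,h_2): lcm = ab. S = -16/15b + 16/15.
  reduce S modulo (h_1, h_2):
  remainder -16/15b + 16/15 ≠ 0; add k_3 = -16/15b + 16/15 to the basis.

S(h_1,k_3): lcm = ab. S = a - 2/3b + 5/3.
  reduce S modulo (h_1, h_2, k_3):
  remainder a + 1 ≠ 0; add k_4 = a + 1 to the basis.

The other S-polynomials (S(h_2,k_3), S(h_1,k_4), S(h_2,k_4), S(k_3,k_4)) all reduce to 0 modulo the current basis, so we have a Gröbner basis.
Inter-reduce: drop elements whose leading term is divisible by another's, tail-reduce, and make monic.
Reduced Gröbner basis: {a + 1, b - 1}.

These coincide, so the ideals are equal.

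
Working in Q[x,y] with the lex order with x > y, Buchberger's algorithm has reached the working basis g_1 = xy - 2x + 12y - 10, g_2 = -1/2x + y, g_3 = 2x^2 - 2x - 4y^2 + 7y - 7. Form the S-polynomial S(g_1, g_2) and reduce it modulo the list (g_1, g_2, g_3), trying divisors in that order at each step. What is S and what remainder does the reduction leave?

S(g_1, g_2) = -2x + 2y^2 + 12y - 10; remainder on division = 2y^2 + 8y - 10.

lcm(LM(g_1), LM(g_2)) = xy.
S = (lcm/LT(g_1))·g_1 − (lcm/LT(g_2))·g_2 = -2x + 2y^2 + 12y - 10.
Reduce S modulo (g_1, g_2, g_3) in that order:
  leading term x: subtract (4)·g_2 from -2x + 2y^2 + 12y - 10 → 2y^2 + 8y - 10
  leading term y^2: no divisor's leading term divides it; move 2y^2 to the remainder.
  leading term y: no divisor's leading term divides it; move 8y to the remainder.
  leading term 1: no divisor's leading term divides it; move -10 to the remainder.
The remainder 2y^2 + 8y - 10 is nonzero, so it would be added as the next basis element.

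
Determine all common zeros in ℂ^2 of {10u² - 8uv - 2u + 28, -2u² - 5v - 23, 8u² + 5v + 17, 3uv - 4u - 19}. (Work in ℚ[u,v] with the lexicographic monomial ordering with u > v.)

Compute a lex Gröbner basis by Buchberger's algorithm.
f_1 = 10u² - 8uv - 2u + 28, LT = u².
f_2 = -2u² - 5v - 23, LT = u².
f_3 = 8u² + 5v + 17, LT = u².
f_4 = 3uv - 4u - 19, LT = uv.

S(f_1,f_2): lcm = u². S = -⅘uv - ⅕u - 5/2v - 87/10.
  reduce S modulo (f_1, f_2, f_3, f_4):
  remainder -19/15u - 5/2v - 413/30 ≠ 0; add h_5 = -19/15u - 5/2v - 413/30 to the basis.

S(f_1,f_3): lcm = u². S = -⅘uv - ⅕u - ⅝v + 27/40.
  reduce S modulo (f_1, f_2, f_3, f_4, h_5):
  remainder 15/8v + 75/8 ≠ 0; add h_6 = 15/8v + 75/8 to the basis.

The other S-polynomials (S(f_1,f_4), S(f_2,f_3), S(f_2,f_4), S(f_3,f_4), S(f_1,h_5), S(f_2,h_5), S(f_3,h_5), S(f_4,h_5), S(f_1,h_6), S(f_2,h_6), S(f_3,h_6), S(f_4,h_6), S(h_5,h_6)) all reduce to 0 modulo the current basis, so we have a Gröbner basis.
Inter-reduce: drop elements whose leading term is divisible by another's, tail-reduce, and make monic.
Reduced Gröbner basis: {u + 1, v + 5}.

Elimination: the polynomial v + 5 lies in the elimination ideal for v, so v ∈ {-5}. For each such v, the remaining basis elements (now univariate) give the rest of the solution.
  v = -5: the earlier basis element becomes u + 1 = 0, giving u = -1 — point (-1, -5).

{(-1, -5)}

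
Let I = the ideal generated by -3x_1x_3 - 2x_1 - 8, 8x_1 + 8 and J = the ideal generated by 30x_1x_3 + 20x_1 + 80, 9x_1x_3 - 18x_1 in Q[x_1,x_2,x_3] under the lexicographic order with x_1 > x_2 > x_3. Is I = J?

Two ideals are equal iff their reduced Gröbner bases coincide (the reduced basis is unique for a fixed ordering).
Buchberger on the first generating set:
f_1 = -3x_1x_3 - 2x_1 - 8, LT = x_1x_3.
f_2 = 8x_1 + 8, LT = x_1.

S(f_1,f_2): lcm = x_1x_3. S = 2/3x_1 - x_3 + 8/3.
  leading term x_1: subtract (1/12)·f_2 from 2/3x_1 - x_3 + 8/3 → -x_3 + 2
  leading term x_3: no divisor's leading term divides it; move -x_3 to the remainder.
  leading term 1: no divisor's leading term divides it; move 2 to the remainder.
  remainder -x_3 + 2 ≠ 0; add g_3 = -x_3 + 2 to the basis.

S(f_1,g_3): lcm = x_1x_3. S = 8/3x_1 + 8/3.
  leading term x_1: subtract (1/3)·f_2 from 8/3x_1 + 8/3 → 0
  remainder 0.

S(f_2,g_3): leading monomials are coprime, so the S-polynomial reduces to 0 (Buchberger's first criterion).
Every S-polynomial of the final basis reduces to 0, so we have a Gröbner basis.
Inter-reduce: drop elements whose leading term is divisible by another's, tail-reduce, and make monic.
Reduced Gröbner basis: {x_1 + 1, x_3 - 2}.

Buchberger on the second generating set:
h_1 = 30x_1x_3 + 20x_1 + 80, LT = x_1x_3.
h_2 = 9x_1x_3 - 18x_1, LT = x_1x_3.

S(h_1,h_2): lcm = x_1x_3. S = 8/3x_1 + 8/3.
  leading term x_1: no divisor's leading term divides it; move 8/3x_1 to the remainder.
  leading term 1: no divisor's leading term divides it; move 8/3 to the remainder.
  remainder 8/3x_1 + 8/3 ≠ 0; add k_3 = 8/3x_1 + 8/3 to the basis.

S(h_1,k_3): lcm = x_1x_3. S = 2/3x_1 - x_3 + 8/3.
  leading term x_1: subtract (1/4)·k_3 from 2/3x_1 - x_3 + 8/3 → -x_3 + 2
  leading term x_3: no divisor's leading term divides it; move -x_3 to the remainder.
  leading term 1: no divisor's leading term divides it; move 2 to the remainder.
  remainder -x_3 + 2 ≠ 0; add k_4 = -x_3 + 2 to the basis.

S(h_2,k_3): lcm = x_1x_3. S = -2x_1 - x_3.
  leading term x_1: subtract (-3/4)·k_3 from -2x_1 - x_3 → -x_3 + 2
  leading term x_3: subtract (1)·k_4 from -x_3 + 2 → 0
  remainder 0.

S(h_1,k_4): lcm = x_1x_3. S = 8/3x_1 + 8/3.
  leading term x_1: subtract (1)·k_3 from 8/3x_1 + 8/3 → 0
  remainder 0.

S(h_2,k_4): lcm = x_1x_3. S = 0.
  remainder 0.

S(k_3,k_4): leading monomials are coprime, so the S-polynomial reduces to 0 (Buchberger's first criterion).
Every S-polynomial of the final basis reduces to 0, so we have a Gröbner basis.
Inter-reduce: drop elements whose leading term is divisible by another's, tail-reduce, and make monic.
Reduced Gröbner basis: {x_1 + 1, x_3 - 2}.

Same reduced basis, so the two generating sets span the same ideal.

Yes, the ideals are equal.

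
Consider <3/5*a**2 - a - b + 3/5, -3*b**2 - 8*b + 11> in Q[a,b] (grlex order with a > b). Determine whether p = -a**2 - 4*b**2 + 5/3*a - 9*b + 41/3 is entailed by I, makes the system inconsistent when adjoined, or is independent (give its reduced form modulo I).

-a**2 - 4*b**2 + 5/3*a - 9*b + 41/3 lies in I (it reduces to 0).

First compute the reduced Gröbner basis of I by Buchberger's algorithm.
f_1 = 3/5*a**2 - a - b + 3/5, LT = a**2.
f_2 = -3*b**2 - 8*b + 11, LT = b**2.

The S-polynomials (S(f_1,f_2)) all reduce to 0 modulo the current basis, so we have a Gröbner basis.
Inter-reduce: drop elements whose leading term is divisible by another's, tail-reduce, and make monic.
Reduced Gröbner basis: {a**2 - 5/3*a - 5/3*b + 1, b**2 + 8/3*b - 11/3}.
Label its elements g_1 = a**2 - 5/3*a - 5/3*b + 1, g_2 = b**2 + 8/3*b - 11/3.

Reduce p = -a**2 - 4*b**2 + 5/3*a - 9*b + 41/3 modulo G:
  leading term a**2: subtract (-1)·g_1 from -a**2 - 4*b**2 + 5/3*a - 9*b + 41/3 → -4*b**2 - 32/3*b + 44/3
  leading term b**2: subtract (-4)·g_2 from -4*b**2 - 32/3*b + 44/3 → 0
  normal form = 0.
Since the normal form is 0, p ∈ I.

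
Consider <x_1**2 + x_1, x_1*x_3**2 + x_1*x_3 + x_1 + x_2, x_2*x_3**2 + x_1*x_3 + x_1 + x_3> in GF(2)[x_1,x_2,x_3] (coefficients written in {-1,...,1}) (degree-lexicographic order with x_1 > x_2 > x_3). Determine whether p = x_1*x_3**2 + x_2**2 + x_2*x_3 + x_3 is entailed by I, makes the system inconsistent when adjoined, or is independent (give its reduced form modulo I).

First compute the reduced Gröbner basis of I by Buchberger's algorithm.
f_1 = x_1**2 + x_1, LT = x_1**2.
f_2 = x_1*x_3**2 + x_1*x_3 + x_1 + x_2, LT = x_1*x_3**2.
f_3 = x_2*x_3**2 + x_1*x_3 + x_1 + x_3, LT = x_2*x_3**2.

S(f_1,f_2): lcm = x_1**2*x_3**2. S = x_1**2*x_3 + x_1*x_3**2 + x_1**2 + x_1*x_2.
  leading term x_1**2*x_3: subtract (x_3)·f_1 from x_1**2*x_3 + x_1*x_3**2 + x_1**2 + x_1*x_2 → x_1*x_3**2 + x_1**2 + x_1*x_2 + x_1*x_3
  leading term x_1*x_3**2: subtract (1)·f_2 from x_1*x_3**2 + x_1**2 + x_1*x_2 + x_1*x_3 → x_1**2 + x_1*x_2 + x_1 + x_2
  leading term x_1**2: subtract (1)·f_1 from x_1**2 + x_1*x_2 + x_1 + x_2 → x_1*x_2 + x_2
  leading term x_1*x_2: no divisor's leading term divides it; move x_1*x_2 to the remainder.
  leading term x_2: no divisor's leading term divides it; move x_2 to the remainder.
  remainder x_1*x_2 + x_2 ≠ 0; add h_4 = x_1*x_2 + x_2 to the basis.

S(f_2,f_3): lcm = x_1*x_2*x_3**2. S = x_1**2*x_3 + x_1*x_2*x_3 + x_1**2 + x_1*x_2 + x_1*x_3 + x_2**2.
  leading term x_1**2*x_3: subtract (x_3)·f_1 from x_1**2*x_3 + x_1*x_2*x_3 + x_1**2 + x_1*x_2 + x_1*x_3 + x_2**2 → x_1*x_2*x_3 + x_1**2 + x_1*x_2 + x_2**2
  leading term x_1*x_2*x_3: subtract (x_3)·h_4 from x_1*x_2*x_3 + x_1**2 + x_1*x_2 + x_2**2 → x_1**2 + x_1*x_2 + x_2**2 + x_2*x_3
  leading term x_1**2: subtract (1)·f_1 from x_1**2 + x_1*x_2 + x_2**2 + x_2*x_3 → x_1*x_2 + x_2**2 + x_2*x_3 + x_1
  leading term x_1*x_2: subtract (1)·h_4 from x_1*x_2 + x_2**2 + x_2*x_3 + x_1 → x_2**2 + x_2*x_3 + x_1 + x_2
  leading term x_2**2: no divisor's leading term divides it; move x_2**2 to the remainder.
  leading term x_2*x_3: no divisor's leading term divides it; move x_2*x_3 to the remainder.
  leading term x_1: no divisor's leading term divides it; move x_1 to the remainder.
  leading term x_2: no divisor's leading term divides it; move x_2 to the remainder.
  remainder x_2**2 + x_2*x_3 + x_1 + x_2 ≠ 0; add h_5 = x_2**2 + x_2*x_3 + x_1 + x_2 to the basis.

S(f_2,h_4): lcm = x_1*x_2*x_3**2. S = x_1*x_2*x_3 + x_2*x_3**2 + x_1*x_2 + x_2**2.
  leading term x_1*x_2*x_3: subtract (x_3)·h_4 from x_1*x_2*x_3 + x_2*x_3**2 + x_1*x_2 + x_2**2 → x_2*x_3**2 + x_1*x_2 + x_2**2 + x_2*x_3
  leading term x_2*x_3**2: subtract (1)·f_3 from x_2*x_3**2 + x_1*x_2 + x_2**2 + x_2*x_3 → x_1*x_2 + x_1*x_3 + x_2**2 + x_2*x_3 + x_1 + x_3
  leading term x_1*x_2: subtract (1)·h_4 from x_1*x_2 + x_1*x_3 + x_2**2 + x_2*x_3 + x_1 + x_3 → x_1*x_3 + x_2**2 + x_2*x_3 + x_1 + x_2 + x_3
  leading term x_1*x_3: no divisor's leading term divides it; move x_1*x_3 to the remainder.
  leading term x_2**2: subtract (1)·h_5 from x_2**2 + x_2*x_3 + x_1 + x_2 + x_3 → x_3
  leading term x_3: no divisor's leading term divides it; move x_3 to the remainder.
  remainder x_1*x_3 + x_3 ≠ 0; add h_6 = x_1*x_3 + x_3 to the basis.

S(f_3,h_5): lcm = x_2**2*x_3**2. S = x_2*x_3**3 + x_1*x_2*x_3 + x_1*x_3**2 + x_2*x_3**2 + x_1*x_2 + x_2*x_3.
  leading term x_2*x_3**3: subtract (x_3)·f_3 from x_2*x_3**3 + x_1*x_2*x_3 + x_1*x_3**2 + x_2*x_3**2 + x_1*x_2 + x_2*x_3 → x_1*x_2*x_3 + x_2*x_3**2 + x_1*x_2 + x_1*x_3 + x_2*x_3 + x_3**2
  leading term x_1*x_2*x_3: subtract (x_3)·h_4 from x_1*x_2*x_3 + x_2*x_3**2 + x_1*x_2 + x_1*x_3 + x_2*x_3 + x_3**2 → x_2*x_3**2 + x_1*x_2 + x_1*x_3 + x_3**2
  leading term x_2*x_3**2: subtract (1)·f_3 from x_2*x_3**2 + x_1*x_2 + x_1*x_3 + x_3**2 → x_1*x_2 + x_3**2 + x_1 + x_3
  leading term x_1*x_2: subtract (1)·h_4 from x_1*x_2 + x_3**2 + x_1 + x_3 → x_3**2 + x_1 + x_2 + x_3
  leading term x_3**2: no divisor's leading term divides it; move x_3**2 to the remainder.
  leading term x_1: no divisor's leading term divides it; move x_1 to the remainder.
  leading term x_2: no divisor's leading term divides it; move x_2 to the remainder.
  leading term x_3: no divisor's leading term divides it; move x_3 to the remainder.
  remainder x_3**2 + x_1 + x_2 + x_3 ≠ 0; add h_7 = x_3**2 + x_1 + x_2 + x_3 to the basis.

The other S-polynomials (S(f_1,f_3), S(f_1,h_4), S(f_3,h_4), S(f_1,h_5), S(f_2,h_5), S(h_4,h_5), S(f_1,h_6), S(f_2,h_6), S(f_3,h_6), S(h_4,h_6), S(h_5,h_6), S(f_1,h_7), S(f_2,h_7), S(f_3,h_7), S(h_4,h_7), S(h_5,h_7), S(h_6,h_7)) all reduce to 0 modulo the current basis, so we have a Gröbner basis.
Inter-reduce: drop elements whose leading term is divisible by another's, tail-reduce, and make monic.
Reduced Gröbner basis: {x_1**2 + x_1, x_1*x_2 + x_2, x_1*x_3 + x_3, x_2**2 + x_2*x_3 + x_1 + x_2, x_3**2 + x_1 + x_2 + x_3}.
Label its elements g_1 = x_1**2 + x_1, g_2 = x_1*x_2 + x_2, g_3 = x_1*x_3 + x_3, g_4 = x_2**2 + x_2*x_3 + x_1 + x_2, g_5 = x_3**2 + x_1 + x_2 + x_3.

Reduce p = x_1*x_3**2 + x_2**2 + x_2*x_3 + x_3 modulo G:
  leading term x_1*x_3**2: subtract (x_3)·g_3 from x_1*x_3**2 + x_2**2 + x_2*x_3 + x_3 → x_2**2 + x_2*x_3 + x_3**2 + x_3
  leading term x_2**2: subtract (1)·g_4 from x_2**2 + x_2*x_3 + x_3**2 + x_3 → x_3**2 + x_1 + x_2 + x_3
  leading term x_3**2: subtract (1)·g_5 from x_3**2 + x_1 + x_2 + x_3 → 0
  normal form = 0.
Since the normal form is 0, p ∈ I.

x_1*x_3**2 + x_2**2 + x_2*x_3 + x_3 lies in I (it reduces to 0).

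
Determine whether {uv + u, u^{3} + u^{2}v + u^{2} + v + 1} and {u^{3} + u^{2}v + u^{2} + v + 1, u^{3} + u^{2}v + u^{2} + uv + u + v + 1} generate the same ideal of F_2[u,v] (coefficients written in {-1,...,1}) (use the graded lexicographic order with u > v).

Yes, the ideals are equal.

Two ideals are equal iff their reduced Gröbner bases coincide (the reduced basis is unique for a fixed ordering).
Buchberger on the first generating set:
f_1 = uv + u, LT = uv.
f_2 = u^{3} + u^{2}v + u^{2} + v + 1, LT = u^{3}.

S(f_1,f_2): lcm = u^{3}v. S = u^{2}v^{2} + u^{3} + u^{2}v + v^{2} + v.
  reduce S modulo (f_1, f_2):
  remainder v^{2} + 1 ≠ 0; add g_3 = v^{2} + 1 to the basis.

The other S-polynomials (S(f_1,g_3), S(f_2,g_3)) all reduce to 0 modulo the current basis, so we have a Gröbner basis.
Inter-reduce: drop elements whose leading term is divisible by another's, tail-reduce, and make monic.
Reduced Gröbner basis: {u^{3} + v + 1, uv + u, v^{2} + 1}.

Buchberger on the second generating set:
h_1 = u^{3} + u^{2}v + u^{2} + v + 1, LT = u^{3}.
h_2 = u^{3} + u^{2}v + u^{2} + uv + u + v + 1, LT = u^{3}.

S(h_1,h_2): lcm = u^{3}. S = uv + u.
  reduce S modulo (h_1, h_2):
  remainder uv + u ≠ 0; add k_3 = uv + u to the basis.

S(h_1,k_3): lcm = u^{3}v. S = u^{2}v^{2} + u^{3} + u^{2}v + v^{2} + v.
  reduce S modulo (h_1, h_2, k_3):
  remainder v^{2} + 1 ≠ 0; add k_4 = v^{2} + 1 to the basis.

The other S-polynomials (S(h_2,k_3), S(h_1,k_4), S(h_2,k_4), S(k_3,k_4)) all reduce to 0 modulo the current basis, so we have a Gröbner basis.
Inter-reduce: drop elements whose leading term is divisible by another's, tail-reduce, and make monic.
Reduced Gröbner basis: {u^{3} + v + 1, uv + u, v^{2} + 1}.

These coincide, so the ideals are equal.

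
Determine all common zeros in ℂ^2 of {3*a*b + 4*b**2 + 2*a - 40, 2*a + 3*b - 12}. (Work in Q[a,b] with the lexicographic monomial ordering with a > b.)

{(3, 2), (-36, 28)}

Compute a lex Gröbner basis by Buchberger's algorithm.
f_1 = 3*a*b + 2*a + 4*b**2 - 40, LT = a*b.
f_2 = 2*a + 3*b - 12, LT = a.

S(f_1,f_2): lcm = a*b. S = 2/3*a - 1/6*b**2 + 6*b - 40/3.
  leading term a: subtract (1/3)·f_2 from 2/3*a - 1/6*b**2 + 6*b - 40/3 → -1/6*b**2 + 5*b - 28/3
  leading term b**2: no divisor's leading term divides it; move -1/6*b**2 to the remainder.
  leading term b: no divisor's leading term divides it; move 5*b to the remainder.
  leading term 1: no divisor's leading term divides it; move -28/3 to the remainder.
  remainder -1/6*b**2 + 5*b - 28/3 ≠ 0; add h_3 = -1/6*b**2 + 5*b - 28/3 to the basis.

The other S-polynomials (S(f_1,h_3), S(f_2,h_3)) all reduce to 0 modulo the current basis, so we have a Gröbner basis.
Inter-reduce: drop elements whose leading term is divisible by another's, tail-reduce, and make monic.
Reduced Gröbner basis: {a + 3/2*b - 6, b**2 - 30*b + 56}.

A lex Gröbner basis eliminates variables successively. Here b**2 - 30*b + 56 depends only on b, with roots {2, 28}; lifting each root through the earlier basis elements recovers the full solutions.
  b = 2: the earlier basis element becomes a - 3 = 0, giving a = 3 — point (3, 2).
  b = 28: the earlier basis element becomes a + 36 = 0, giving a = -36 — point (-36, 28).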